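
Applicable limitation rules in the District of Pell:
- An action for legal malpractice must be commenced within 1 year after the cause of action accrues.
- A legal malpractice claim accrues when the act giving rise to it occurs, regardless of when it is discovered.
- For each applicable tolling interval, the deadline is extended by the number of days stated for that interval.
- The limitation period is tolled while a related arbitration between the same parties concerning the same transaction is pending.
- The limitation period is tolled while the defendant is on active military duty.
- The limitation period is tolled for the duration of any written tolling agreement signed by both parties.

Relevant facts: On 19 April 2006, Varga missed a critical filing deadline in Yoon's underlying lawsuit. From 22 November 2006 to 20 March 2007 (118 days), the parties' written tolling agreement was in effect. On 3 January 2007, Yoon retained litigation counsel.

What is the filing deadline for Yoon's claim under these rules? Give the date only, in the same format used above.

The limitation period began to run on 19 April 2006.
The untolled deadline — 1 year after 19 April 2006 — is 19 April 2007.
The period was tolled for 118 days by the written tolling agreement (22 November 2006 to 20 March 2007), pushing the deadline to 15 August 2007.
Nothing else in the chronology tolls or restarts the period.

15 August 2007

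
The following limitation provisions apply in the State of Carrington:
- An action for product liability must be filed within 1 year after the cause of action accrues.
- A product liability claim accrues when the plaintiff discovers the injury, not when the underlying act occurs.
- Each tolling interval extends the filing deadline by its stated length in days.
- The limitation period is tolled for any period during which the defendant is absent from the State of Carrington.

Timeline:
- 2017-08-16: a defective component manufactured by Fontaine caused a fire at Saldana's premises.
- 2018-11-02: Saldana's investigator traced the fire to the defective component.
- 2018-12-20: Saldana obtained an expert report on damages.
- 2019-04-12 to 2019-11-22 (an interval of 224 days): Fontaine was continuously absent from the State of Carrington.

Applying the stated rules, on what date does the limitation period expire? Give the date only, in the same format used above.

2020-06-13

Under the discovery rule, the claim accrued on 2018-11-02, when Saldana discovered the injury — not on the 2017-08-16 date of the underlying act.
The untolled deadline — 1 year after 2018-11-02 — is 2019-11-02.
The period was tolled for 224 days by the defendant's absence from the jurisdiction (2019-04-12 to 2019-11-22), pushing the deadline to 2020-06-13.
The other events in the timeline have no effect on the limitation period under the stated rules.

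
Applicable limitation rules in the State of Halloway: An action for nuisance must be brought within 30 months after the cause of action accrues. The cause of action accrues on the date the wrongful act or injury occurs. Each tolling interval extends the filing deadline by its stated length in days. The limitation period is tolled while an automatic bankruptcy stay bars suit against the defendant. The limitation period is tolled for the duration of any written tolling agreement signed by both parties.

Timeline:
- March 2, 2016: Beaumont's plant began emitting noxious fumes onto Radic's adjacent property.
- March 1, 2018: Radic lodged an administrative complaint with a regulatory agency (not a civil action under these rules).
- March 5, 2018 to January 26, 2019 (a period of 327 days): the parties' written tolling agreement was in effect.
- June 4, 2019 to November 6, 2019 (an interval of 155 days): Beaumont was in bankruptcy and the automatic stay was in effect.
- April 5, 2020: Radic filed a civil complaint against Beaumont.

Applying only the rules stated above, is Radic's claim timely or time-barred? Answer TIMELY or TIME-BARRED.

The claim accrued on March 2, 2016, when the wrongful act occurred.
Adding the 30 months base period to March 2, 2016 gives a deadline of September 2, 2018, before any tolling.
Because the written tolling agreement ran from March 5, 2018 to January 26, 2019, the deadline is extended by 327 days to July 26, 2019.
Because the automatic bankruptcy stay ran from June 4, 2019 to November 6, 2019, the deadline is extended by 155 days to December 28, 2019.
Nothing else in the chronology tolls or restarts the period.
Radic filed on April 5, 2020, after the December 28, 2019 deadline, so the action is time-barred.

TIME-BARRED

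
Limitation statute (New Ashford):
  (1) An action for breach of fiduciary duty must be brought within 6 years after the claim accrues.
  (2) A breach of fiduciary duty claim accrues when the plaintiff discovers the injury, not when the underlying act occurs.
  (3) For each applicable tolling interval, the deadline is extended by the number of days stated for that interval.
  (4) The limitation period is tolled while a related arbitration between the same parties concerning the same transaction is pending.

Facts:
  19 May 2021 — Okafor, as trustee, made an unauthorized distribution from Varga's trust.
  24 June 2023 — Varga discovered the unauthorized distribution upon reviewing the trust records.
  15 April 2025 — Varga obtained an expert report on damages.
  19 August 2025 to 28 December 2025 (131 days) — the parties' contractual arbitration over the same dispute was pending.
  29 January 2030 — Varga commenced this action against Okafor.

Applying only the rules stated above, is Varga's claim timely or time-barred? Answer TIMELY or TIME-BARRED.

TIME-BARRED

Accrual is tied to discovery, so the period began on 24 June 2023 rather than on 19 May 2021 when the act occurred.
6 years from 24 June 2023 is 24 June 2029.
Because the pending related arbitration ran from 19 August 2025 to 28 December 2025, the deadline is extended by 131 days to 2 November 2029.
The other events in the timeline have no effect on the limitation period under the stated rules.
The 29 January 2030 filing falls after the 2 November 2029 deadline; the claim is time-barred.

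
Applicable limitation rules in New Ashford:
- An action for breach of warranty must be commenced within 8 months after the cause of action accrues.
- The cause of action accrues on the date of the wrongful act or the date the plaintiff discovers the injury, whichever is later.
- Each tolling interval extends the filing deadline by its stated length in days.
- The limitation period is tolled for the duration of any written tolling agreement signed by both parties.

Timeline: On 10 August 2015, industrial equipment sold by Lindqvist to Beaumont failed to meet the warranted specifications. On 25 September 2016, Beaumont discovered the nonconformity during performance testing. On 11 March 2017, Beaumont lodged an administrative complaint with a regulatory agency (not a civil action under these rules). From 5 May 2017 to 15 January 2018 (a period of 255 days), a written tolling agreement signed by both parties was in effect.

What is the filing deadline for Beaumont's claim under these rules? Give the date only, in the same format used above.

Because discovery on 25 September 2016 post-dates the 10 August 2015 act, accrual under the later-of rule falls on 25 September 2016.
8 months from 25 September 2016 is 25 May 2017.
The written tolling agreement from 5 May 2017 to 15 January 2018 tolled the period for 255 days, extending the deadline to 4 February 2018.
None of the other events listed affects the running of the period under the stated rules.

4 February 2018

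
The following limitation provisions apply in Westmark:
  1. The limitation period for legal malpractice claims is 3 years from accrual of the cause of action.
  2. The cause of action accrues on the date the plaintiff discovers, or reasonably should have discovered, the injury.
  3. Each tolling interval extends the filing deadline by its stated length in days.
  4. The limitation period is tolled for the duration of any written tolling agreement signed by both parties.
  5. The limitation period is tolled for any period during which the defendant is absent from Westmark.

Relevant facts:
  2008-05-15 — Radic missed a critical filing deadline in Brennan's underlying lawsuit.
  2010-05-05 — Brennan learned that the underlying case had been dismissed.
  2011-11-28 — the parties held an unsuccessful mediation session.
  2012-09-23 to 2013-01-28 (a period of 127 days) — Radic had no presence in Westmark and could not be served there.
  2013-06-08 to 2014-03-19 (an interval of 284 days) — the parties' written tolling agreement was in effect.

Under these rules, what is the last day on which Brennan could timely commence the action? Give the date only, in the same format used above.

2014-06-20

The claim did not accrue until Brennan discovered the injury on 2010-05-05; the 2008-05-15 act date does not start the clock under the stated rule.
The untolled deadline — 3 years after 2010-05-05 — is 2013-05-05.
Because the defendant's absence from the jurisdiction ran from 2012-09-23 to 2013-01-28, the deadline is extended by 127 days to 2013-09-09.
Because the written tolling agreement ran from 2013-06-08 to 2014-03-19, the deadline is extended by 284 days to 2014-06-20.
Nothing else in the chronology tolls or restarts the period.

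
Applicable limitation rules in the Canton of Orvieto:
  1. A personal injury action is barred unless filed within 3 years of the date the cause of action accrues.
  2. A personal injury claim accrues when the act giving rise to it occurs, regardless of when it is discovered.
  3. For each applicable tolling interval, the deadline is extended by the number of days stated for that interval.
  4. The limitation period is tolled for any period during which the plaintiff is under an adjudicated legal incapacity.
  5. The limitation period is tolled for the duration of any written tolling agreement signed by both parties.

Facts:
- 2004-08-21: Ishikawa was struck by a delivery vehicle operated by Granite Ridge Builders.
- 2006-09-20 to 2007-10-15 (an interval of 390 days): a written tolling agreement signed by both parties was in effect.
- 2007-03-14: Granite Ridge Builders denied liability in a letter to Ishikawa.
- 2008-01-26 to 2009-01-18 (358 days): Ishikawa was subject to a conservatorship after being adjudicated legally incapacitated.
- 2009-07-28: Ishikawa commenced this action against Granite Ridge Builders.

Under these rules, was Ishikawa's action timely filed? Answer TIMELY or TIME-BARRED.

TIMELY

The claim accrued on 2004-08-21, when the wrongful act occurred.
The untolled deadline — 3 years after 2004-08-21 — is 2007-08-21.
The written tolling agreement from 2006-09-20 to 2007-10-15 tolled the period for 390 days, extending the deadline to 2008-09-14.
Because the plaintiff's legal incapacity ran from 2008-01-26 to 2009-01-18, the deadline is extended by 358 days to 2009-09-07.
None of the other events listed affects the running of the period under the stated rules.
Ishikawa filed on 2009-07-28, before the 2009-09-07 deadline, so the action is timely.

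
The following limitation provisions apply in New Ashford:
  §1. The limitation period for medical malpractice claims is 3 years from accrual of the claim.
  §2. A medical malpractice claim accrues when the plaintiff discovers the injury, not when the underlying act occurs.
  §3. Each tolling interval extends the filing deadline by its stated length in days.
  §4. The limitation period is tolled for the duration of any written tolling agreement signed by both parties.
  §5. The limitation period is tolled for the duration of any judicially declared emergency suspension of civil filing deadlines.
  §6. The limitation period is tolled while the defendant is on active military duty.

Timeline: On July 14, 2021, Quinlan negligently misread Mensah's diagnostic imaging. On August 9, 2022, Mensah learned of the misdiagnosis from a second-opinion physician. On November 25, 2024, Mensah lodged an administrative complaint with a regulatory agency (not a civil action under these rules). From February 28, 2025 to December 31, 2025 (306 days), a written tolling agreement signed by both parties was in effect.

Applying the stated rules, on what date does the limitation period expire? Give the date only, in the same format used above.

June 11, 2026

The claim did not accrue until Mensah discovered the injury on August 9, 2022; the July 14, 2021 act date does not start the clock under the stated rule.
Adding the 3 years base period to August 9, 2022 gives a deadline of August 9, 2025, before any tolling.
The written tolling agreement from February 28, 2025 to December 31, 2025 tolled the period for 306 days, extending the deadline to June 11, 2026.
None of the other events listed affects the running of the period under the stated rules.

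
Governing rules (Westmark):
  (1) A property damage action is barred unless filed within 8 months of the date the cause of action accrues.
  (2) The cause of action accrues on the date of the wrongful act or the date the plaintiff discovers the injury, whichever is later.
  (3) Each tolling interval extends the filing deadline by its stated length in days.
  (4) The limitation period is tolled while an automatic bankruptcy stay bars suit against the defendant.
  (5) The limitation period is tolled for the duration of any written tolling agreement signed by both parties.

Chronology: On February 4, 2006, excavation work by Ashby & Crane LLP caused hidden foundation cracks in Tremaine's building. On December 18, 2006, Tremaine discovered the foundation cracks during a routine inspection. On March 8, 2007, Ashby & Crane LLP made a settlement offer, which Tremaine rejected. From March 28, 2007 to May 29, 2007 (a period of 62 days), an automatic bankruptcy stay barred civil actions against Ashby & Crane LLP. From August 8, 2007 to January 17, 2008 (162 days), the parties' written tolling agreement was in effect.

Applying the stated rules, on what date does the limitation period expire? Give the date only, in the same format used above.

March 29, 2008

Taking the later of the act (February 4, 2006) and discovery (December 18, 2006), the claim accrued on December 18, 2006.
8 months from December 18, 2006 is August 18, 2007.
The automatic bankruptcy stay from March 28, 2007 to May 29, 2007 tolled the period for 62 days, extending the deadline to October 19, 2007.
The period was tolled for 162 days by the written tolling agreement (August 8, 2007 to January 17, 2008), pushing the deadline to March 29, 2008.
The other events in the timeline have no effect on the limitation period under the stated rules.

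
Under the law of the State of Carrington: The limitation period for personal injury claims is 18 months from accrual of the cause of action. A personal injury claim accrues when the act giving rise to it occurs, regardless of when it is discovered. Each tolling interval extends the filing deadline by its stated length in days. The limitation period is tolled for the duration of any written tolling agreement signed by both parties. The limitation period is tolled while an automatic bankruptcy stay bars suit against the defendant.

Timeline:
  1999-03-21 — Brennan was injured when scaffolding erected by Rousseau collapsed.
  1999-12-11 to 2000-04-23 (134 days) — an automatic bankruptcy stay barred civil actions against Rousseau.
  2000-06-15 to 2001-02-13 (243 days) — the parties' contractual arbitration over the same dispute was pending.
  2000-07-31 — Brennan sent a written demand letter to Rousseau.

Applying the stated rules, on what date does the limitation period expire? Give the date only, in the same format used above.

2001-02-02

The limitation period began to run on 1999-03-21.
Adding the 18 months base period to 1999-03-21 gives a deadline of 2000-09-21, before any tolling.
The period was tolled for 134 days by the automatic bankruptcy stay (1999-12-11 to 2000-04-23), pushing the deadline to 2001-02-02.
The pending related arbitration from 2000-06-15 to 2001-02-13 does not toll the period, because no stated rule makes a pending arbitration a tolling event.
Nothing else in the chronology tolls or restarts the period.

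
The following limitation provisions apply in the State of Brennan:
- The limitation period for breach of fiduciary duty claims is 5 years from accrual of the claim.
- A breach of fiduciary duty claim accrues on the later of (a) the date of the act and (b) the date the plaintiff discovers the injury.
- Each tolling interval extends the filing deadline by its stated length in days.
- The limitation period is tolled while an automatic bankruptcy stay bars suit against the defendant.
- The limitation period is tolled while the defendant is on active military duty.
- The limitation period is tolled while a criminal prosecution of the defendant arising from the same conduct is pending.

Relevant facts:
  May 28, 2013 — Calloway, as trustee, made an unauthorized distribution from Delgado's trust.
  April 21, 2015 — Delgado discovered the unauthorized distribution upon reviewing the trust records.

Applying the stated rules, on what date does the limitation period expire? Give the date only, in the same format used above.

April 21, 2020

Because discovery on April 21, 2015 post-dates the May 28, 2013 act, accrual under the later-of rule falls on April 21, 2015.
5 years from April 21, 2015 is April 21, 2020.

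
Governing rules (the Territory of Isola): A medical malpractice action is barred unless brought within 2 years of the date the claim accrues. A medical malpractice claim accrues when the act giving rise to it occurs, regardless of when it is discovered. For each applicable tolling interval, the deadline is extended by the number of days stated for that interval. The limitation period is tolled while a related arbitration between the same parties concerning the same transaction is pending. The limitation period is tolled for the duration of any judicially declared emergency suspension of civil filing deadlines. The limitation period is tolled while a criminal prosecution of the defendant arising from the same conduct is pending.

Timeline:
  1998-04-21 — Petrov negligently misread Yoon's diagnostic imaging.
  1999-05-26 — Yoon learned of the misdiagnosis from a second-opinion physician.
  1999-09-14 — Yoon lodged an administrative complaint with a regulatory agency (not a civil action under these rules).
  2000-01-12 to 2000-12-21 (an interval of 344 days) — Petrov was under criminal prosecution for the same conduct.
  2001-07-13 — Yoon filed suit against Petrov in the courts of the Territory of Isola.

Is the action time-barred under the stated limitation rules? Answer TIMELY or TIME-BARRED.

Accrual is governed by the date of the act, so the period began to run on 1998-04-21; the later discovery on 1999-05-26 is irrelevant under the stated rule.
Adding the 2 years base period to 1998-04-21 gives a deadline of 2000-04-21, before any tolling.
The pending criminal prosecution from 2000-01-12 to 2000-12-21 tolled the period for 344 days, extending the deadline to 2001-03-31.
None of the other events listed affects the running of the period under the stated rules.
Filing on 2001-07-13 missed the 2001-03-31 deadline — the action is time-barred.

TIME-BARRED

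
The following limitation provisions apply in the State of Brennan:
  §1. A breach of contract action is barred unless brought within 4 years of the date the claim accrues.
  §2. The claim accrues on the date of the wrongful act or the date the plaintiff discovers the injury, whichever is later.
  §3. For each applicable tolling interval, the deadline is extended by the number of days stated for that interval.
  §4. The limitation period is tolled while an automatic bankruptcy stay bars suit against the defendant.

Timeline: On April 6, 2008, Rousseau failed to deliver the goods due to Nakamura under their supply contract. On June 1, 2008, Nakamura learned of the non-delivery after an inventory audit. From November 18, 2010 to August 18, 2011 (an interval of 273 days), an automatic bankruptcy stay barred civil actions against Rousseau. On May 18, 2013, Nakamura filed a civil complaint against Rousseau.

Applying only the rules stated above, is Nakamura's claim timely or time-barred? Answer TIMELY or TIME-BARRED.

The claim accrued on June 1, 2008 — the later of the April 6, 2008 act and the June 1, 2008 discovery.
Adding the 4 years base period to June 1, 2008 gives a deadline of June 1, 2012, before any tolling.
The automatic bankruptcy stay from November 18, 2010 to August 18, 2011 tolled the period for 273 days, extending the deadline to March 1, 2013.
The May 18, 2013 filing falls after the March 1, 2013 deadline; the claim is time-barred.

TIME-BARRED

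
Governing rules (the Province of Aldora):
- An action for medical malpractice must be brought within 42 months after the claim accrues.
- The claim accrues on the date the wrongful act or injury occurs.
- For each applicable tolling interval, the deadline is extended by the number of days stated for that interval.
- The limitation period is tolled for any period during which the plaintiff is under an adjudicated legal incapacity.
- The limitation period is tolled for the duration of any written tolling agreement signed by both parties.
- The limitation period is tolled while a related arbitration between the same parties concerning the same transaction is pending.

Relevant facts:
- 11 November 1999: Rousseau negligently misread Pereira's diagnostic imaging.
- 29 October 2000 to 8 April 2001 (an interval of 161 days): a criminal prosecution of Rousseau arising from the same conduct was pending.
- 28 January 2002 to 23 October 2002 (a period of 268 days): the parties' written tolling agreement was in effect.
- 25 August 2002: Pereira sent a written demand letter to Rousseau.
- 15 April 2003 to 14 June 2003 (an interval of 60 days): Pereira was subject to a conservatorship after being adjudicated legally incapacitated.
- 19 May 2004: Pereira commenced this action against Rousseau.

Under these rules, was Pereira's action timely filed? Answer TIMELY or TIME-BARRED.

The limitation period began to run on 11 November 1999.
The untolled deadline — 42 months after 11 November 1999 — is 11 May 2003.
The written tolling agreement from 28 January 2002 to 23 October 2002 tolled the period for 268 days, extending the deadline to 3 February 2004.
The plaintiff's legal incapacity from 15 April 2003 to 14 June 2003 tolled the period for 60 days, extending the deadline to 3 April 2004.
The pending criminal prosecution from 29 October 2000 to 8 April 2001 does not toll the period, because no stated rule makes a criminal prosecution a tolling event.
The other events in the timeline have no effect on the limitation period under the stated rules.
The 19 May 2004 filing falls after the 3 April 2004 deadline; the claim is time-barred.

TIME-BARRED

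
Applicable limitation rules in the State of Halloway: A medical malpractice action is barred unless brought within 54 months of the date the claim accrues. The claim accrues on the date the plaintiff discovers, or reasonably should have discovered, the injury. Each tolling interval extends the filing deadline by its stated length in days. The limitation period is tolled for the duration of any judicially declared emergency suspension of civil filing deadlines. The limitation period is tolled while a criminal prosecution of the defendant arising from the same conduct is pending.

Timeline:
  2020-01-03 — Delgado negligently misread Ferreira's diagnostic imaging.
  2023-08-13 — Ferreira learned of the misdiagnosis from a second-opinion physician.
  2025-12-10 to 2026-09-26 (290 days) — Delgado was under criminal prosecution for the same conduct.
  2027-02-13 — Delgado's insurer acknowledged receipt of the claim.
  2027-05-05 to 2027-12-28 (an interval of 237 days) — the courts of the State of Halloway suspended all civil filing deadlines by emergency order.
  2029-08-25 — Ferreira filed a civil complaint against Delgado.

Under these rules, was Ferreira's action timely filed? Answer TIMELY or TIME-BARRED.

Under the discovery rule, the claim accrued on 2023-08-13, when Ferreira discovered the injury — not on the 2020-01-03 date of the underlying act.
54 months from 2023-08-13 is 2028-02-13.
The period was tolled for 290 days by the pending criminal prosecution (2025-12-10 to 2026-09-26), pushing the deadline to 2028-11-29.
The emergency suspension of filing deadlines from 2027-05-05 to 2027-12-28 tolled the period for 237 days, extending the deadline to 2029-07-24.
The other events in the timeline have no effect on the limitation period under the stated rules.
The 2029-08-25 filing falls after the 2029-07-24 deadline; the claim is time-barred.

TIME-BARRED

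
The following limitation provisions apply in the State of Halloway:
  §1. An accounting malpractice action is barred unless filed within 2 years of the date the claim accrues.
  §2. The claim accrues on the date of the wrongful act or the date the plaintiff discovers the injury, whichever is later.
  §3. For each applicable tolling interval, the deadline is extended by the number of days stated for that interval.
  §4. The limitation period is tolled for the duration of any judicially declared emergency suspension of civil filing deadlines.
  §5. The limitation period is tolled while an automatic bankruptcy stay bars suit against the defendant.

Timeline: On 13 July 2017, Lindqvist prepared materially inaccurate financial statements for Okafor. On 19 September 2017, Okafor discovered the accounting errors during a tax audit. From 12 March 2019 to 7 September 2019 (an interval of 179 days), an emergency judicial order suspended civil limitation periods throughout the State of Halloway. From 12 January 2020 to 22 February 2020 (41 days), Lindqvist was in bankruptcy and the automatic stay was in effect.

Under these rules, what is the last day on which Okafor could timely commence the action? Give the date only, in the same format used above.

Taking the later of the act (13 July 2017) and discovery (19 September 2017), the claim accrued on 19 September 2017.
2 years from 19 September 2017 is 19 September 2019.
Because the emergency suspension of filing deadlines ran from 12 March 2019 to 7 September 2019, the deadline is extended by 179 days to 16 March 2020.
The period was tolled for 41 days by the automatic bankruptcy stay (12 January 2020 to 22 February 2020), pushing the deadline to 26 April 2020.

26 April 2020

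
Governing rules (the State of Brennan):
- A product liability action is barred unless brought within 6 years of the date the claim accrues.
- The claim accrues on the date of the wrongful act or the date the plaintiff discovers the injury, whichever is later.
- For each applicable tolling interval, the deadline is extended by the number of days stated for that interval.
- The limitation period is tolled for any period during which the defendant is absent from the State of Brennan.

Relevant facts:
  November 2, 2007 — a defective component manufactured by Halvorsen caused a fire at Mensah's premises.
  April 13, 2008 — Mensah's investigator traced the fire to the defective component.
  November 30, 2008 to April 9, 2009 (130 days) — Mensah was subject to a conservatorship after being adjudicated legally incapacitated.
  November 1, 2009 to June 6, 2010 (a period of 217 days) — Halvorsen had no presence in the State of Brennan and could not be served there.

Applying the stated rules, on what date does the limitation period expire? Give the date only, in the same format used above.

Because discovery on April 13, 2008 post-dates the November 2, 2007 act, accrual under the later-of rule falls on April 13, 2008.
The untolled deadline — 6 years after April 13, 2008 — is April 13, 2014.
The period was tolled for 217 days by the defendant's absence from the jurisdiction (November 1, 2009 to June 6, 2010), pushing the deadline to November 16, 2014.
The plaintiff's legal incapacity from November 30, 2008 to April 9, 2009 does not toll the period, because no stated rule makes the plaintiff's incapacity a tolling event.

November 16, 2014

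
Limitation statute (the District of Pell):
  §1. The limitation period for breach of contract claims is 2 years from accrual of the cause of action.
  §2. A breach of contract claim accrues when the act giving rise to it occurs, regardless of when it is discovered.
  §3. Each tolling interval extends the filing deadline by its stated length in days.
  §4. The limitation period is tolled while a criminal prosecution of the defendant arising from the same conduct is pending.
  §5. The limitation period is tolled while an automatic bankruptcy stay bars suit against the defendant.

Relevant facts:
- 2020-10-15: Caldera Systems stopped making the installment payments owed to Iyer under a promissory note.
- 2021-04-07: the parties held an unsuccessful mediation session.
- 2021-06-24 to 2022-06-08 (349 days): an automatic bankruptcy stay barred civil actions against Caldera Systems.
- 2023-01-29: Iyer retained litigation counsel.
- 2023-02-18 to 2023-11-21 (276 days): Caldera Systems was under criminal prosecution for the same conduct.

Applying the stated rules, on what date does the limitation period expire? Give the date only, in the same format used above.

2024-07-01

The claim accrued on 2020-10-15, when the wrongful act occurred.
The untolled deadline — 2 years after 2020-10-15 — is 2022-10-15.
Because the automatic bankruptcy stay ran from 2021-06-24 to 2022-06-08, the deadline is extended by 349 days to 2023-09-29.
The period was tolled for 276 days by the pending criminal prosecution (2023-02-18 to 2023-11-21), pushing the deadline to 2024-07-01.
The other events in the timeline have no effect on the limitation period under the stated rules.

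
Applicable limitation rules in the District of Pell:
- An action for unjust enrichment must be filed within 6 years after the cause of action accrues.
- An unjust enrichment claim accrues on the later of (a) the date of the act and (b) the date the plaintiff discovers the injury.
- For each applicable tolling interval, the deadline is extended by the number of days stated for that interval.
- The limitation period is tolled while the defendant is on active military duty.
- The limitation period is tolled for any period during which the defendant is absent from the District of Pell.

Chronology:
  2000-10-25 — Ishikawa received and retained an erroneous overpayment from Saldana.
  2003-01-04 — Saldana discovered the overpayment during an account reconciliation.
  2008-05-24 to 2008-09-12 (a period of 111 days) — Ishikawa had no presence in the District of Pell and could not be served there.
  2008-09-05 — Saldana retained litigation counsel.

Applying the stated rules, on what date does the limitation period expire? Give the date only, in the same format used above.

2009-04-25

Taking the later of the act (2000-10-25) and discovery (2003-01-04), the claim accrued on 2003-01-04.
Adding the 6 years base period to 2003-01-04 gives a deadline of 2009-01-04, before any tolling.
The defendant's absence from the jurisdiction from 2008-05-24 to 2008-09-12 tolled the period for 111 days, extending the deadline to 2009-04-25.
Nothing else in the chronology tolls or restarts the period.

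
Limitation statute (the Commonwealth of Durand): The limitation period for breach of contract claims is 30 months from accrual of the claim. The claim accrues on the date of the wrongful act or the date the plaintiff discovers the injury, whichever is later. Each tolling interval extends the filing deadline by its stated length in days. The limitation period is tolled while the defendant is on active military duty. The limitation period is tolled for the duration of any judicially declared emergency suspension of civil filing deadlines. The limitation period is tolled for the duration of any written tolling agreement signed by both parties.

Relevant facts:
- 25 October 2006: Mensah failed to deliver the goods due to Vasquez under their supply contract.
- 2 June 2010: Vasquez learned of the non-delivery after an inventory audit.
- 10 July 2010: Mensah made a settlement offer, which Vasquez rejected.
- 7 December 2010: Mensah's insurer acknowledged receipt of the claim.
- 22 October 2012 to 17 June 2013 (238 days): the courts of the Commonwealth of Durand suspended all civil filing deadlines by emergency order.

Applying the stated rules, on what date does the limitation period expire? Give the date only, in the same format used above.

28 July 2013

Taking the later of the act (25 October 2006) and discovery (2 June 2010), the claim accrued on 2 June 2010.
Adding the 30 months base period to 2 June 2010 gives a deadline of 2 December 2012, before any tolling.
The emergency suspension of filing deadlines from 22 October 2012 to 17 June 2013 tolled the period for 238 days, extending the deadline to 28 July 2013.
The other events in the timeline have no effect on the limitation period under the stated rules.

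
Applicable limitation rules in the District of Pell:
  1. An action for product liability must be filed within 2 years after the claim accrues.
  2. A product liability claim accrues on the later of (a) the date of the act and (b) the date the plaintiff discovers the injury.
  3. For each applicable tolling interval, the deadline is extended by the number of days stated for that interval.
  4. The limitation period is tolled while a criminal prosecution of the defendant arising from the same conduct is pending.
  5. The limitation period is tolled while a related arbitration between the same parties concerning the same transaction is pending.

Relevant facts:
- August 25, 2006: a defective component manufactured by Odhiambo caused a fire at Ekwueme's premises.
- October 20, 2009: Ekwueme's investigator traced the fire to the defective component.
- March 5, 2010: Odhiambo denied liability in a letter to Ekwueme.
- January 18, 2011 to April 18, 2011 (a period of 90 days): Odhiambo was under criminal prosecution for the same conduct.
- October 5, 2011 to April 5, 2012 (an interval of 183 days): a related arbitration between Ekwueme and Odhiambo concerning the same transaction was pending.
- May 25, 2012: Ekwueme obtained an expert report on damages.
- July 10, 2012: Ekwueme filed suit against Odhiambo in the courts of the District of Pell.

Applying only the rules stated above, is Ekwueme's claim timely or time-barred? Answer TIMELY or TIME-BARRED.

Because discovery on October 20, 2009 post-dates the August 25, 2006 act, accrual under the later-of rule falls on October 20, 2009.
The untolled deadline — 2 years after October 20, 2009 — is October 20, 2011.
The pending criminal prosecution from January 18, 2011 to April 18, 2011 tolled the period for 90 days, extending the deadline to January 18, 2012.
The period was tolled for 183 days by the pending related arbitration (October 5, 2011 to April 5, 2012), pushing the deadline to July 19, 2012.
The other events in the timeline have no effect on the limitation period under the stated rules.
The July 10, 2012 filing precedes the July 19, 2012 deadline; the claim is timely.

TIMELY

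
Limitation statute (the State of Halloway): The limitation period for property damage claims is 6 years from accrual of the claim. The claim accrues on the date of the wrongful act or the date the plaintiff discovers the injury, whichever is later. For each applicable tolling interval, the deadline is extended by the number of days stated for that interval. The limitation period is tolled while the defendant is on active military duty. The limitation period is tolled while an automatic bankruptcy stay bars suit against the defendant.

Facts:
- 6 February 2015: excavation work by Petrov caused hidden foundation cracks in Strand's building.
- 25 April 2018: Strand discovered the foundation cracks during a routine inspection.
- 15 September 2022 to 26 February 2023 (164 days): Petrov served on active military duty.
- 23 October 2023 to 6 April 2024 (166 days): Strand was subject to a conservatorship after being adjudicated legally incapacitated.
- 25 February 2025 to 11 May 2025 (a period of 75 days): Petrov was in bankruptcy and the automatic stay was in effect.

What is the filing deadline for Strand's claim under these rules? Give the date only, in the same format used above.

The claim accrued on 25 April 2018 — the later of the 6 February 2015 act and the 25 April 2018 discovery.
6 years from 25 April 2018 is 25 April 2024.
The defendant's active military service from 15 September 2022 to 26 February 2023 tolled the period for 164 days, extending the deadline to 6 October 2024.
By the time the automatic bankruptcy stay began on 25 February 2025, the limitation period had already expired on 6 October 2024; that interval cannot revive it.
No stated provision tolls the period for the plaintiff's incapacity, so the interval from 23 October 2023 to 6 April 2024 has no effect on the deadline.

6 October 2024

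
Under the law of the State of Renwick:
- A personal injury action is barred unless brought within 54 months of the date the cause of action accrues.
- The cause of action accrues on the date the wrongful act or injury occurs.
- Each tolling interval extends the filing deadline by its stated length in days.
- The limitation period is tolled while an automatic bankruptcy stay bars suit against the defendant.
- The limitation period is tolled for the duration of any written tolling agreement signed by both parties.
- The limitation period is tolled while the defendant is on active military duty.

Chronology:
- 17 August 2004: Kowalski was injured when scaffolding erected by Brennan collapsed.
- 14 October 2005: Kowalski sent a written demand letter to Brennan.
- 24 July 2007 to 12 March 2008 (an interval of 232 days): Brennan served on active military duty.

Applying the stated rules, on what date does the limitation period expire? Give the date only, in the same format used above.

7 October 2009

The cause of action accrued on 17 August 2004, the date of the act.
The untolled deadline — 54 months after 17 August 2004 — is 17 February 2009.
The period was tolled for 232 days by the defendant's active military service (24 July 2007 to 12 March 2008), pushing the deadline to 7 October 2009.
None of the other events listed affects the running of the period under the stated rules.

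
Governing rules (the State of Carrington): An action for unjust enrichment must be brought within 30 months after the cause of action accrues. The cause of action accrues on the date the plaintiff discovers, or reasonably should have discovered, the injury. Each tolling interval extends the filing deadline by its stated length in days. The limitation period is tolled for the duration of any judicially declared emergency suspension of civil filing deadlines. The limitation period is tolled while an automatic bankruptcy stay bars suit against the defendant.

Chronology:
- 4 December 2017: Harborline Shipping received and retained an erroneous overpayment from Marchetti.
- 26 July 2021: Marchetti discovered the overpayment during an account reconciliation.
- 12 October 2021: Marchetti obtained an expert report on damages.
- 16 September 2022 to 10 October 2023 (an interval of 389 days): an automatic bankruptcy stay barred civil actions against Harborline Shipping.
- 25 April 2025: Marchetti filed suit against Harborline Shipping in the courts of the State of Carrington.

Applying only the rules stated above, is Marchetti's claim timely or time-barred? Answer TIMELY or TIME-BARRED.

TIME-BARRED

The claim did not accrue until Marchetti discovered the injury on 26 July 2021; the 4 December 2017 act date does not start the clock under the stated rule.
30 months from 26 July 2021 is 26 January 2024.
The automatic bankruptcy stay from 16 September 2022 to 10 October 2023 tolled the period for 389 days, extending the deadline to 18 February 2025.
None of the other events listed affects the running of the period under the stated rules.
The 25 April 2025 filing falls after the 18 February 2025 deadline; the claim is time-barred.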